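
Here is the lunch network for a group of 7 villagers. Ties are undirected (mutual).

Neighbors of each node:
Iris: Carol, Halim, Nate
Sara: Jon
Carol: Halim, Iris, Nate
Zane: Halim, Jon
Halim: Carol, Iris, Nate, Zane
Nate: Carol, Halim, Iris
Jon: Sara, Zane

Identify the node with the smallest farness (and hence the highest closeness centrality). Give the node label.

Halim

Farness (sum of distances to all others) for each node — Carol:12, Halim:9, Iris:12, Jon:13, Nate:12, Sara:18, Zane:10.
The smallest farness is 9, for Halim, so Halim has the highest closeness.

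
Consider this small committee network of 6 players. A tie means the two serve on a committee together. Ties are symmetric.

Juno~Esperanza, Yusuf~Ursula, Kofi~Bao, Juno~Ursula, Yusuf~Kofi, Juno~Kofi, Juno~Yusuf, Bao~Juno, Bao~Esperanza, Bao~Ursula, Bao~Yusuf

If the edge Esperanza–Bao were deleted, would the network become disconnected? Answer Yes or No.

Even without that edge, Esperanza still reaches Bao via Esperanza – Juno – Bao, so the network stays connected. Not a bridge.

No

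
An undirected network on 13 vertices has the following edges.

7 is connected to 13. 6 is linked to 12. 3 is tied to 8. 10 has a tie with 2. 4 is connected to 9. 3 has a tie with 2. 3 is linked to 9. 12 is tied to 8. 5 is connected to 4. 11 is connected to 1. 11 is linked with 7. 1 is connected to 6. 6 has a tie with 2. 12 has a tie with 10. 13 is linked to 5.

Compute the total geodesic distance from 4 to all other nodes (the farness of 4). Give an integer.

Distances from 4: 1:5, 2:3, 3:2, 5:1, 6:4, 7:3, 8:3, 9:1, 10:4, 11:4, 12:4, 13:2.
Sum = 5 + 3 + 2 + 1 + 4 + 3 + 3 + 1 + 4 + 4 + 4 + 2 = 36.

36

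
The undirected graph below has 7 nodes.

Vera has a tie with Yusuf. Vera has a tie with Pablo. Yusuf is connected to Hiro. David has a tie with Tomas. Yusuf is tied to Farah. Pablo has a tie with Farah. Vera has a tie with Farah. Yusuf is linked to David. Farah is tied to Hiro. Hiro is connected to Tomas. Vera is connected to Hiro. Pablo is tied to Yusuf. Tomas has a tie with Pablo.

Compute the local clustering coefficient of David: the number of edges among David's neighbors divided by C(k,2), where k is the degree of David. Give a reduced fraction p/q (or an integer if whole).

0

David's neighbors: Tomas and Yusuf (k = 2).
Possible neighbor pairs: C(2,2) = 1. Edges among them: none → e = 0.
Clustering(David) = 0/1.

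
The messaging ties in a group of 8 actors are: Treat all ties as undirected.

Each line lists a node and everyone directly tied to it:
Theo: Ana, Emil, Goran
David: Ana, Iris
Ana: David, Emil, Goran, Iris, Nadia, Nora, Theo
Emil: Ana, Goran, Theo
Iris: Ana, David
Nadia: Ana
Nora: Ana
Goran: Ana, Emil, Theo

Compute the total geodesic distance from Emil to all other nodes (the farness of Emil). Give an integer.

Distances from Emil: Ana:1, David:2, Goran:1, Iris:2, Nadia:2, Nora:2, Theo:1.
Sum = 1 + 2 + 1 + 2 + 2 + 2 + 1 = 11.

11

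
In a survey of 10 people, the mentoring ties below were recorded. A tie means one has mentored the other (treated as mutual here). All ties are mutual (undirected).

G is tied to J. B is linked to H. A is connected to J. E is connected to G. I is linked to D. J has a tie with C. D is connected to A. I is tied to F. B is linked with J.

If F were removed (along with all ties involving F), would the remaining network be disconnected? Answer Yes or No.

Even without F, every remaining node can still reach every other (the residual graph is connected), so F is not a cut vertex.

No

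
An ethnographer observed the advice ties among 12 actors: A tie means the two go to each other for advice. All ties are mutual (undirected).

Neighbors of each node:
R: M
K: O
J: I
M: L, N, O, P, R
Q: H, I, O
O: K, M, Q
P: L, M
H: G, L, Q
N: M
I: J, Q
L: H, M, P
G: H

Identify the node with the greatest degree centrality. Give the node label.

M

Degrees — G:1, H:3, I:2, J:1, K:1, L:3, M:5, N:1, O:3, P:2, Q:3, R:1.
The maximum is 5, attained only by M.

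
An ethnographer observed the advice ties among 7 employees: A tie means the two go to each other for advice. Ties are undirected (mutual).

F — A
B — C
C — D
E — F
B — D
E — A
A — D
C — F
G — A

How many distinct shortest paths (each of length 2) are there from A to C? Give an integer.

2

The shortest distance is 2. The length-2 paths are: A–F–C; A–D–C.
That gives 2 distinct shortest paths.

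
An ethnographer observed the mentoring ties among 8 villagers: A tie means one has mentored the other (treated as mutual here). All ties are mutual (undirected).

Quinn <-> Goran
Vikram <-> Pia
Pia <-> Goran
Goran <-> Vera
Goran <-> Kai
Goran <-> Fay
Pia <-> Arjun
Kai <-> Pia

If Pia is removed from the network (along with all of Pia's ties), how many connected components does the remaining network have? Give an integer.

3

Without Pia, the remaining ties split the others into: {Fay, Goran, Kai, Quinn, Vera}; {Vikram}; {Arjun}.
That's 3 separate components.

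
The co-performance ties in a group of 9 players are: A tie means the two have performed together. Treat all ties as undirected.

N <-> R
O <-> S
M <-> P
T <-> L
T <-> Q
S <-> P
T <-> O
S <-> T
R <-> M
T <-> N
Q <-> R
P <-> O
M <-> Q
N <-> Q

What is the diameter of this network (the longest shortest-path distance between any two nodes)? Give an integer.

3

Eccentricity of each node (its greatest distance to any other): L:3, M:3, N:3, O:3, P:3, Q:2, R:3, S:3, T:2.
The maximum eccentricity is 3, realized for instance by the pair N–P via N – T – O – P. So the diameter is 3.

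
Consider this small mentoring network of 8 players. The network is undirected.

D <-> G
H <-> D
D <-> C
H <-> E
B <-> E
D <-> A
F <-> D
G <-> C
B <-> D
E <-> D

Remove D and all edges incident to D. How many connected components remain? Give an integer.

Without D, the remaining ties split the others into: {B, E, H}; {A}; {C, G}; {F}.
That's 4 separate components.

4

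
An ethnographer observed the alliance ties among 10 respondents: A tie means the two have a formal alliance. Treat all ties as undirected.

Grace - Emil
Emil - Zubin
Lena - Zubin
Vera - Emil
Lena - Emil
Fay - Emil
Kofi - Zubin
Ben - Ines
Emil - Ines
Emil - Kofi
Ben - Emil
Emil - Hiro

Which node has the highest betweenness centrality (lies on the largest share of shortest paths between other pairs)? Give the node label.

Unnormalized betweenness of each node: Ben:0, Emil:65/2, Fay:0, Grace:0, Hiro:0, Ines:0, Kofi:0, Lena:0, Vera:0, Zubin:1/2.
Emil has the largest value, 65/2, making it the main broker — the node through which the most shortest paths run.

Emil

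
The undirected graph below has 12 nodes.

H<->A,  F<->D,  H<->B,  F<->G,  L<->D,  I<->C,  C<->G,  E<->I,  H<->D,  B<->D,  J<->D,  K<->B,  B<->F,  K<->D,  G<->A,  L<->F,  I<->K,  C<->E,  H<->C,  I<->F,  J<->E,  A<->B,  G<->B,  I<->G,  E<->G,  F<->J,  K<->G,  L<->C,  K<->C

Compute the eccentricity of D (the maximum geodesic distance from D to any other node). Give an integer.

Distances from D: A:2, B:1, C:2, E:2, F:1, G:2, H:1, I:2, J:1, K:1, L:1.
The largest is 2 (to G, I, E, C, and A), so the eccentricity of D is 2.

2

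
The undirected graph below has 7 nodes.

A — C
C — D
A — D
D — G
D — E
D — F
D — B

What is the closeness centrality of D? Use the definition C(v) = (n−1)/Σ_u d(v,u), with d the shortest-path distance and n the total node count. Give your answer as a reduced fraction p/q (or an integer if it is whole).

1

Distances from D: A:1, B:1, C:1, E:1, F:1, G:1. Sum = 6.
n = 7, so closeness = 6/6 = 1.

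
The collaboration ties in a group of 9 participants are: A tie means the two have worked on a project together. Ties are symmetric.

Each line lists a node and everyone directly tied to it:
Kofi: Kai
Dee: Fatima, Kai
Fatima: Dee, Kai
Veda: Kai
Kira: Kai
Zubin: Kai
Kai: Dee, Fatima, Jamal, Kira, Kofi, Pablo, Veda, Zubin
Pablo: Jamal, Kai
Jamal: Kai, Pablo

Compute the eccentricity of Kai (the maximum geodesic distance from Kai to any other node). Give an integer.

1

Distances from Kai: Dee:1, Fatima:1, Jamal:1, Kira:1, Kofi:1, Pablo:1, Veda:1, Zubin:1.
The largest is 1 (to Pablo, Kofi, Zubin, Fatima, Jamal, Kira, Veda, and Dee), so the eccentricity of Kai is 1.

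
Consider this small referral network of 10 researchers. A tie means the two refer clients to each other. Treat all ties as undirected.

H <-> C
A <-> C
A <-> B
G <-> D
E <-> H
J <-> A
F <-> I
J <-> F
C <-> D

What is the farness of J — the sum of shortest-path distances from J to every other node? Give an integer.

Distances from J: A:1, B:2, C:2, D:3, E:4, F:1, G:4, H:3, I:2.
Sum = 1 + 2 + 2 + 3 + 4 + 1 + 4 + 3 + 2 = 22.

22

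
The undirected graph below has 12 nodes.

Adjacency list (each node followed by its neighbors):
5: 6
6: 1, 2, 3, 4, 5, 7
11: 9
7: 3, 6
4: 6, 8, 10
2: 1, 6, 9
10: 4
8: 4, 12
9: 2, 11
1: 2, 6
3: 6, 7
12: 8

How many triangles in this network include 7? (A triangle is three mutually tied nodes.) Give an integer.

1

7's neighbors: 3 and 6.
Neighbor pairs that are themselves tied: 7–3–6. Each forms one triangle with 7, for 1 in total.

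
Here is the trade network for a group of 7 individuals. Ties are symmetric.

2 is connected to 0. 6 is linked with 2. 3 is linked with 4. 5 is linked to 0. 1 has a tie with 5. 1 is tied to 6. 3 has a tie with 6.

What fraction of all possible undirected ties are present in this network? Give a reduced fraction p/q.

There are 7 edges and 7 nodes, so the maximum possible is C(7,2) = 21.
Density = 7/21 = 1/3.

1/3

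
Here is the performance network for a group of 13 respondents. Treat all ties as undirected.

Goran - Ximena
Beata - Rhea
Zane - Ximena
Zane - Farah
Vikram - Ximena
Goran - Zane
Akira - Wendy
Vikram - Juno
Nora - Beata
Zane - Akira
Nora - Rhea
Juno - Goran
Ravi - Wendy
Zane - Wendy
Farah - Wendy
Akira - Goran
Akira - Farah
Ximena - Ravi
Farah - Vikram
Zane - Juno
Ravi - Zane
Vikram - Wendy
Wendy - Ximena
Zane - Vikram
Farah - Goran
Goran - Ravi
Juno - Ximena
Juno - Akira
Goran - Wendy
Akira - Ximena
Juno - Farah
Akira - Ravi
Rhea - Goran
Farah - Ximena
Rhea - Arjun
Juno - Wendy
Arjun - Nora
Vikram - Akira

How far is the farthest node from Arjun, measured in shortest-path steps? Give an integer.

4

Distances from Arjun: Akira:3, Beata:2, Farah:3, Goran:2, Juno:3, Nora:1, Ravi:3, Rhea:1, Vikram:4, Wendy:3, Ximena:3, Zane:3.
The largest is 4 (to Vikram), so the eccentricity of Arjun is 4.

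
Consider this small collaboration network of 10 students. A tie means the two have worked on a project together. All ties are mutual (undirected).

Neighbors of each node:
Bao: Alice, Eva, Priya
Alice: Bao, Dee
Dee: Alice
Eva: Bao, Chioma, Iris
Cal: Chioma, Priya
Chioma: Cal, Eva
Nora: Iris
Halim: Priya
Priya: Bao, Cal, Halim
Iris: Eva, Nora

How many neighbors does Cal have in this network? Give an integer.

2

Cal is directly tied to Chioma and Priya. That is 2 neighbors, so the degree of Cal is 2.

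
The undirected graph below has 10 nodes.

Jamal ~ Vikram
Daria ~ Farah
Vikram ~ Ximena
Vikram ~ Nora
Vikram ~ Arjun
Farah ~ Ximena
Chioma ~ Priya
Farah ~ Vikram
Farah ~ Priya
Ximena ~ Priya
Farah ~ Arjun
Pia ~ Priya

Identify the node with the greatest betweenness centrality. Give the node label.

Farah

Unnormalized betweenness of each node: Arjun:0, Chioma:0, Daria:0, Farah:16, Jamal:0, Nora:0, Pia:0, Priya:15, Vikram:31/2, Ximena:9/2.
Farah has the largest value, 16, making it the main broker — the node through which the most shortest paths run.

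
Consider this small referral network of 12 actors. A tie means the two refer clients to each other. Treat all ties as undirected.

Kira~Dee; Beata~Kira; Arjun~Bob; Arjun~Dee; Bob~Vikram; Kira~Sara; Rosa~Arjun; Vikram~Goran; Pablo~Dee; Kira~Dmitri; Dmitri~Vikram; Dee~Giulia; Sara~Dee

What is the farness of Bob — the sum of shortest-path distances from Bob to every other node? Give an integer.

26

Distances from Bob: Arjun:1, Beata:4, Dee:2, Dmitri:2, Giulia:3, Goran:2, Kira:3, Pablo:3, Rosa:2, Sara:3, Vikram:1.
Sum = 1 + 4 + 2 + 2 + 3 + 2 + 3 + 3 + 2 + 3 + 1 = 26.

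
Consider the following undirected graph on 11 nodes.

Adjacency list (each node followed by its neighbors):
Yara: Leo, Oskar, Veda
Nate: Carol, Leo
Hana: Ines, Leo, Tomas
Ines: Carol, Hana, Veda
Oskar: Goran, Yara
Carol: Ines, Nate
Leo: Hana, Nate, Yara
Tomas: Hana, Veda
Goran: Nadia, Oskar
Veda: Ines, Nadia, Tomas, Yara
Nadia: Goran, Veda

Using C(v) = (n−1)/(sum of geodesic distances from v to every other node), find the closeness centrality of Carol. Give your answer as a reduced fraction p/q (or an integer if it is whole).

2/5

Distances from Carol: Goran:4, Hana:2, Ines:1, Leo:2, Nadia:3, Nate:1, Oskar:4, Tomas:3, Veda:2, Yara:3. Sum = 25.
n = 11, so closeness = 10/25 = 2/5.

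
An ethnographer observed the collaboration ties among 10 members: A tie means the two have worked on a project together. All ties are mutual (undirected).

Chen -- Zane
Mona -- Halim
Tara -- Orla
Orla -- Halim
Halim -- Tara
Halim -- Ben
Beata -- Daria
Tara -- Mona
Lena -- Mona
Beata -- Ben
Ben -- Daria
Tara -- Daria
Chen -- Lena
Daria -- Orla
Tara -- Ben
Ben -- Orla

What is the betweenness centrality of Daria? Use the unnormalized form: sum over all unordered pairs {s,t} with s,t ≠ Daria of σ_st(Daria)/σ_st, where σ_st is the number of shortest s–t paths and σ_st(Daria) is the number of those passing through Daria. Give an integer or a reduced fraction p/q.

Pairs whose geodesics pass through Daria — Zane–Beata: 1/3; Chen–Beata: 1/3; Lena–Beata: 1/3; Tara–Beata: 1/2; Mona–Beata: 1/3; Beata–Orla: 1/2.
All other pairs contribute 0.
Summing the contributions gives betweenness(Daria) = 7/3.

7/3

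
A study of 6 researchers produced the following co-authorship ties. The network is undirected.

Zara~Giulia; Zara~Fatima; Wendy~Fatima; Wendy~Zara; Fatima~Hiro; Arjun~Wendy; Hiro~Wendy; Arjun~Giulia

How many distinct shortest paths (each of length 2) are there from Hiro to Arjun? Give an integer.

The shortest distance is 2, and the only length-2 path is Hiro–Wendy–Arjun. So there is exactly 1 shortest path.

1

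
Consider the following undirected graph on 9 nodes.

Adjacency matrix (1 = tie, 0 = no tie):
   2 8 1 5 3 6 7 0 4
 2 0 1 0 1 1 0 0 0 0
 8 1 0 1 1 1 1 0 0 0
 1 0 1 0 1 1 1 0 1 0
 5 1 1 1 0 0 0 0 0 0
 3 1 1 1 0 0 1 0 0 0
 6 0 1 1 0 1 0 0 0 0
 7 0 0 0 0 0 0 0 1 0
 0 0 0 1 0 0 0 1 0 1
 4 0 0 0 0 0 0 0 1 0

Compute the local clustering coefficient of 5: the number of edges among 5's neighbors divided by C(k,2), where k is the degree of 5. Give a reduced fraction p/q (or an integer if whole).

2/3

5's neighbors: 1, 2, and 8 (k = 3).
Possible neighbor pairs: C(3,2) = 3. Edges among them: 1–8, 2–8 → e = 2.
Clustering(5) = 2/3.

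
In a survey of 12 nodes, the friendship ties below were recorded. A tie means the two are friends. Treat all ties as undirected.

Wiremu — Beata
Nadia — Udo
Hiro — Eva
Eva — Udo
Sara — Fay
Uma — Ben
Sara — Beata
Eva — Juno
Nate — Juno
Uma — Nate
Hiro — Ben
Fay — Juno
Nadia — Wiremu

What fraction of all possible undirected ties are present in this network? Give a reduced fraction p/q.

There are 13 edges and 12 nodes, so the maximum possible is C(12,2) = 66.
Density = 13/66.

13/66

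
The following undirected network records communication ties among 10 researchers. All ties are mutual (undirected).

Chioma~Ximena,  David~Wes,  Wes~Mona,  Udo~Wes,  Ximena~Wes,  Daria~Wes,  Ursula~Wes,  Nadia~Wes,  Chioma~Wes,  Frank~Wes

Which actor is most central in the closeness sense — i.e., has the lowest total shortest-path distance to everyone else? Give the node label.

Wes

Farness (sum of distances to all others) for each node — Chioma:16, Daria:17, David:17, Frank:17, Mona:17, Nadia:17, Udo:17, Ursula:17, Wes:9, Ximena:16.
The smallest farness is 9, for Wes, so Wes has the highest closeness.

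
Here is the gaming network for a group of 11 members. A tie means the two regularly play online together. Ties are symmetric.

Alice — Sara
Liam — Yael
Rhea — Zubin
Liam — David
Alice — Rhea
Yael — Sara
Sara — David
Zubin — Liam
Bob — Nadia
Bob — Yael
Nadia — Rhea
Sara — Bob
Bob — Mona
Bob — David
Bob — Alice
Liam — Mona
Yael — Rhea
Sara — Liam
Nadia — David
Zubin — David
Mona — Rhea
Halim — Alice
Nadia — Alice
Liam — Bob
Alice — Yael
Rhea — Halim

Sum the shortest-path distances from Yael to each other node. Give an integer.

15

Distances from Yael: Alice:1, Bob:1, David:2, Halim:2, Liam:1, Mona:2, Nadia:2, Rhea:1, Sara:1, Zubin:2.
Sum = 1 + 1 + 2 + 2 + 1 + 2 + 2 + 1 + 1 + 2 = 15.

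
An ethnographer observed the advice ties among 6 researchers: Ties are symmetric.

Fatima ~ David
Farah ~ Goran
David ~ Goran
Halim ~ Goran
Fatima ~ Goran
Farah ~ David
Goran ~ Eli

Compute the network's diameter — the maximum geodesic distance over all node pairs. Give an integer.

2

Eccentricity of each node (its greatest distance to any other): David:2, Eli:2, Farah:2, Fatima:2, Goran:1, Halim:2.
The maximum eccentricity is 2, realized for instance by the pair David–Halim via David – Goran – Halim. So the diameter is 2.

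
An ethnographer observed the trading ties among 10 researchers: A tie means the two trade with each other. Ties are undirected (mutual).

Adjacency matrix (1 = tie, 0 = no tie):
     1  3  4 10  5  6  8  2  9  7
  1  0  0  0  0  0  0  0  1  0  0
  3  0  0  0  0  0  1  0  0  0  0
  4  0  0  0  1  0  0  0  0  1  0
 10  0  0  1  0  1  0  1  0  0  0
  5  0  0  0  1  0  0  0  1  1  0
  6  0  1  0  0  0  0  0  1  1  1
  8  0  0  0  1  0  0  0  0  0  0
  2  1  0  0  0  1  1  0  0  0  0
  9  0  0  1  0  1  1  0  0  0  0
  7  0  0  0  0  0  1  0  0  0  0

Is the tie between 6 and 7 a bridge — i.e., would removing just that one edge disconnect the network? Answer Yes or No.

Yes

Without the 6–7 edge there is no alternate route between 6 and 7, so the network disconnects. It is a bridge.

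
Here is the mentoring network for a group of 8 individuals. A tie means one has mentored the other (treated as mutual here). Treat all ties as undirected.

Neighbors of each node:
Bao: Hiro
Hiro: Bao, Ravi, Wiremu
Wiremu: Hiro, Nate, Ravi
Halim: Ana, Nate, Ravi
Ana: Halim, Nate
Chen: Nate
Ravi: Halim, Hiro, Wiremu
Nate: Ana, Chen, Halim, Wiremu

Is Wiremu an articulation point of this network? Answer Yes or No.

Even without Wiremu, every remaining node can still reach every other (the residual graph is connected), so Wiremu is not a cut vertex.

No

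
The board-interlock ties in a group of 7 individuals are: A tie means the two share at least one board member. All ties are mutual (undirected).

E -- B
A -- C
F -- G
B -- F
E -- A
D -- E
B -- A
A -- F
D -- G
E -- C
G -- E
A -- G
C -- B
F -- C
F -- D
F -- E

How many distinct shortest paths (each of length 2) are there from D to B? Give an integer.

2

The shortest distance is 2. The length-2 paths are: D–F–B; D–E–B.
That gives 2 distinct shortest paths.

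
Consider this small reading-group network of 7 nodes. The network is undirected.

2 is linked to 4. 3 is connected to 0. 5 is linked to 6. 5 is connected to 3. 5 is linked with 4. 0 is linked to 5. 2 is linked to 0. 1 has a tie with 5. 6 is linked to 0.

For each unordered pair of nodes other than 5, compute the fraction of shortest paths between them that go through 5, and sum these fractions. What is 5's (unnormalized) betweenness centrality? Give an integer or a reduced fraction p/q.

8

Pairs whose geodesics pass through 5 — 1–3: 1; 1–2: 2/2; 1–0: 1; 1–4: 1; 1–6: 1; 3–4: 1; 3–6: 1/2; 0–4: 1/2; 4–6: 1.
All other pairs contribute 0.
Summing the contributions gives betweenness(5) = 8.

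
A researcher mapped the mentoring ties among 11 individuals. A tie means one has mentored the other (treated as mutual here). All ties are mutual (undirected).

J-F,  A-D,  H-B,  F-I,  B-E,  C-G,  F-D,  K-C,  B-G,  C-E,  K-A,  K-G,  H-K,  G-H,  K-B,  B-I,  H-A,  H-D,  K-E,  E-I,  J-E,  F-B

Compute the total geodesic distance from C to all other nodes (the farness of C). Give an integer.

Distances from C: A:2, B:2, D:3, E:1, F:3, G:1, H:2, I:2, J:2, K:1.
Sum = 2 + 2 + 3 + 1 + 3 + 1 + 2 + 2 + 2 + 1 = 19.

19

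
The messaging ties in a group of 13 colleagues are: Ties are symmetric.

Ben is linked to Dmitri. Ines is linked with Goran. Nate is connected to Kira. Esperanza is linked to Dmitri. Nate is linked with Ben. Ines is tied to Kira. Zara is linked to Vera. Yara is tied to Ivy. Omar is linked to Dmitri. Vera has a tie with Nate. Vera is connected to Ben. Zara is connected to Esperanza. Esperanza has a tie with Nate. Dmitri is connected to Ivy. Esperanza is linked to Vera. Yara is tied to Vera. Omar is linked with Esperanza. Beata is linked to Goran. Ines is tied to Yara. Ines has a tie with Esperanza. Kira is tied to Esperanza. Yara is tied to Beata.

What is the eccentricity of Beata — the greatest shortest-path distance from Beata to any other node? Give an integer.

4

Distances from Beata: Ben:3, Dmitri:3, Esperanza:3, Goran:1, Ines:2, Ivy:2, Kira:3, Nate:3, Omar:4, Vera:2, Yara:1, Zara:3.
The largest is 4 (to Omar), so the eccentricity of Beata is 4.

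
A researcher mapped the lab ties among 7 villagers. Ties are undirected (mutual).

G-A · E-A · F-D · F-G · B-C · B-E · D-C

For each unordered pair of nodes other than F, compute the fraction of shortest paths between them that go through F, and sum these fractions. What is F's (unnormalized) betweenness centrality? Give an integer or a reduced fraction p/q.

Pairs whose geodesics pass through F — C–G: 1; D–G: 1; D–A: 1.
All other pairs contribute 0.
Summing the contributions gives betweenness(F) = 3.

3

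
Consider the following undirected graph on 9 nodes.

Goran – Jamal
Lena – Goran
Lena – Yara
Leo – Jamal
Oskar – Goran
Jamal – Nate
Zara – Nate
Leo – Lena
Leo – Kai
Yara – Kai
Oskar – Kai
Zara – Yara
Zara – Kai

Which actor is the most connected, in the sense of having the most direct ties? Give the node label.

Degrees — Goran:3, Jamal:3, Kai:4, Lena:3, Leo:3, Nate:2, Oskar:2, Yara:3, Zara:3.
The maximum is 4, attained only by Kai.

Kai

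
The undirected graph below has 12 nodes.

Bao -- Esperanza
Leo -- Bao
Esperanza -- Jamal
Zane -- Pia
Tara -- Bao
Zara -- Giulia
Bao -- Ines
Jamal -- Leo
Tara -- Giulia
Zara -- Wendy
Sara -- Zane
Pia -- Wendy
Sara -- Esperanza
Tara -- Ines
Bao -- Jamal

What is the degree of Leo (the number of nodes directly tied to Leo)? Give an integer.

2

Leo is directly tied to Bao and Jamal. That is 2 neighbors, so the degree of Leo is 2.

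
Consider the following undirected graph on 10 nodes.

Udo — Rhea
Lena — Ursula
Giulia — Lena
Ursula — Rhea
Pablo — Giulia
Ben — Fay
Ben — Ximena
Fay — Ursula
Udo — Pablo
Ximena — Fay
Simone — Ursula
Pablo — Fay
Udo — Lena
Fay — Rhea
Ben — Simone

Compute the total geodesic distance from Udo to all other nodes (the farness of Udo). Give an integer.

18

Distances from Udo: Ben:3, Fay:2, Giulia:2, Lena:1, Pablo:1, Rhea:1, Simone:3, Ursula:2, Ximena:3.
Sum = 3 + 2 + 2 + 1 + 1 + 1 + 3 + 2 + 3 = 18.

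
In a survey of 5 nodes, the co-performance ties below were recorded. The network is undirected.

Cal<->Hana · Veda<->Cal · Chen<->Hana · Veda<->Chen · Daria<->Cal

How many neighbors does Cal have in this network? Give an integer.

Cal is directly tied to Daria, Hana, and Veda. That is 3 neighbors, so the degree of Cal is 3.

3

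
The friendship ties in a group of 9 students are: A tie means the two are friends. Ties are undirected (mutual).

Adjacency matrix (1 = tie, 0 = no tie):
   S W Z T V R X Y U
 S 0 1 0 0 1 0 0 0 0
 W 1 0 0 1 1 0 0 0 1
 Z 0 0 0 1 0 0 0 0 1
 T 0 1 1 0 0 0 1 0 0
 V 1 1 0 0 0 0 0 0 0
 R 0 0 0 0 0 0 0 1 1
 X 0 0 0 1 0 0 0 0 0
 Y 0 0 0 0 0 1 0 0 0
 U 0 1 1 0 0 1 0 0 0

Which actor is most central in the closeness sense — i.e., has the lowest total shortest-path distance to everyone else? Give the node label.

Farness (sum of distances to all others) for each node — R:19, S:19, T:16, U:14, V:19, W:13, X:23, Y:26, Z:17.
The smallest farness is 13, for W, so W has the highest closeness.

W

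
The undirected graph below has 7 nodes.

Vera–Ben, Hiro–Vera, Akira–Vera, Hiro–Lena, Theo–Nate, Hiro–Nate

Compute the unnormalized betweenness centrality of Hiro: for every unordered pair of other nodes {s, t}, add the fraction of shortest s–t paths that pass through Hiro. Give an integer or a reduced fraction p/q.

11

Pairs whose geodesics pass through Hiro — Akira–Nate: 1; Akira–Lena: 1; Akira–Theo: 1; Ben–Nate: 1; Ben–Lena: 1; Ben–Theo: 1; Nate–Vera: 1; Nate–Lena: 1; Vera–Lena: 1; Vera–Theo: 1; Lena–Theo: 1.
All other pairs contribute 0.
Summing the contributions gives betweenness(Hiro) = 11.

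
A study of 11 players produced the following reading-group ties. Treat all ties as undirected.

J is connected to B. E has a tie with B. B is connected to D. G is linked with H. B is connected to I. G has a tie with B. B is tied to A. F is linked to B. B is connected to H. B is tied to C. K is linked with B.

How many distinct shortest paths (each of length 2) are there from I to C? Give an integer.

The shortest distance is 2, and the only length-2 path is I–B–C. So there is exactly 1 shortest path.

1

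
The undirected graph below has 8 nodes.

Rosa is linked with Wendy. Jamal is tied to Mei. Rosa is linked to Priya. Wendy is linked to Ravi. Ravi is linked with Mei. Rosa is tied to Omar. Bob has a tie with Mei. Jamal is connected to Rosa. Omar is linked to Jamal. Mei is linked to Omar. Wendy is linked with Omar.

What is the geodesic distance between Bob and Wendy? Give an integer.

One shortest route is Bob – Mei – Omar – Wendy, which uses 3 edges, and at distance 2 from Bob we only reach {Jamal, Omar, Ravi}, which does not include Wendy. So d(Bob,Wendy) = 3.

3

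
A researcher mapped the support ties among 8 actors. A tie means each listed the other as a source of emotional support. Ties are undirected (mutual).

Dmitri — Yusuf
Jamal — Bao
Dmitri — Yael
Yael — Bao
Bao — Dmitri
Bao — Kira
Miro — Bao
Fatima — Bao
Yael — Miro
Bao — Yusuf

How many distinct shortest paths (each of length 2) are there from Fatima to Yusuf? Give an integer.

1

The shortest distance is 2, and the only length-2 path is Fatima–Bao–Yusuf. So there is exactly 1 shortest path.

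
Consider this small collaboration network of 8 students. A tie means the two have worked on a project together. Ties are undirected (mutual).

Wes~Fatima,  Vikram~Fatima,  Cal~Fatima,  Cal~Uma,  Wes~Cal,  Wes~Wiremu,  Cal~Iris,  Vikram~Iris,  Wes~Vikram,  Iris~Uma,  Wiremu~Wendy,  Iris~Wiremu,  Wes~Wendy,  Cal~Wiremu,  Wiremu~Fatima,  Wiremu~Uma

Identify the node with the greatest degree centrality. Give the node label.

Degrees — Cal:5, Fatima:4, Iris:4, Uma:3, Vikram:3, Wendy:2, Wes:5, Wiremu:6.
The maximum is 6, attained only by Wiremu.

Wiremu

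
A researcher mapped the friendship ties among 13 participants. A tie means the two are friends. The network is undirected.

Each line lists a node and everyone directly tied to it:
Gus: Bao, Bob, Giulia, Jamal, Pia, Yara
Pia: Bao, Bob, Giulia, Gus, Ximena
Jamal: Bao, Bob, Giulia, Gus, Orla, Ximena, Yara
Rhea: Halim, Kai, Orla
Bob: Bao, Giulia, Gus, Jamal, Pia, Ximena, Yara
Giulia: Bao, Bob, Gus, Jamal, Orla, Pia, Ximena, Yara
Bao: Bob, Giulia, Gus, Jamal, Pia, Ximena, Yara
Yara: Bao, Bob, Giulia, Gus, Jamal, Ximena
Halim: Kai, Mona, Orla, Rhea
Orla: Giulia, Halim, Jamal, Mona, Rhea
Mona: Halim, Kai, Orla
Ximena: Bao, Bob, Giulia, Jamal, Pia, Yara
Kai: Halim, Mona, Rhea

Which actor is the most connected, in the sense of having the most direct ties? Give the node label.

Degrees — Bao:7, Bob:7, Giulia:8, Gus:6, Halim:4, Jamal:7, Kai:3, Mona:3, Orla:5, Pia:5, Rhea:3, Ximena:6, Yara:6.
The maximum is 8, attained only by Giulia.

Giulia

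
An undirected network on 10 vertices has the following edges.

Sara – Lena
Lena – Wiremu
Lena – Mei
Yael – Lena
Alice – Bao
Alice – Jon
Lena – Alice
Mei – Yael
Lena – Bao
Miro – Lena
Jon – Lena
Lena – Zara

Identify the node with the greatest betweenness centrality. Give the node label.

Lena

Unnormalized betweenness of each node: Alice:1/2, Bao:0, Jon:0, Lena:65/2, Mei:0, Miro:0, Sara:0, Wiremu:0, Yael:0, Zara:0.
Lena has the largest value, 65/2, making it the main broker — the node through which the most shortest paths run.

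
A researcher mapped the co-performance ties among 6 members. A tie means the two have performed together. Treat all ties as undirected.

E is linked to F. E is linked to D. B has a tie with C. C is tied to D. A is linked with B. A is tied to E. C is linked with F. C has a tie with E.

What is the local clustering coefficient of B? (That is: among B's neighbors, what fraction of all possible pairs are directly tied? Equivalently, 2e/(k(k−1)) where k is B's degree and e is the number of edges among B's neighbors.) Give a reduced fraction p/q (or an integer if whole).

B's neighbors: A and C (k = 2).
Possible neighbor pairs: C(2,2) = 1. Edges among them: none → e = 0.
Clustering(B) = 0/1.

0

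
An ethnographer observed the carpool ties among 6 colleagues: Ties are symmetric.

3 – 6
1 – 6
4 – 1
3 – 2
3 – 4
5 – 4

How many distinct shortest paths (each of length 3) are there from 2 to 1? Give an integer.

The shortest distance is 3. The length-3 paths are: 2–3–4–1; 2–3–6–1.
That gives 2 distinct shortest paths.

2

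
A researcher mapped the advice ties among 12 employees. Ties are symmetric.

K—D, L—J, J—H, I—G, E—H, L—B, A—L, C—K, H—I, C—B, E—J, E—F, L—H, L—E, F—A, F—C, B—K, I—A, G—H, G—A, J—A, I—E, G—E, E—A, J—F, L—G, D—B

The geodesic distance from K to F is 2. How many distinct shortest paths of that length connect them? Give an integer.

1

The shortest distance is 2, and the only length-2 path is K–C–F. So there is exactly 1 shortest path.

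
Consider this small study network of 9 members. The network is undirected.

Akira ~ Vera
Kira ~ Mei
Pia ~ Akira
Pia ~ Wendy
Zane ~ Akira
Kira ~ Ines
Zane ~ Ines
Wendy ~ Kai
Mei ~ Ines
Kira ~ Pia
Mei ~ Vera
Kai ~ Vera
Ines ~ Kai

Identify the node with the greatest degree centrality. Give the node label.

Ines

Degrees — Akira:3, Ines:4, Kai:3, Kira:3, Mei:3, Pia:3, Vera:3, Wendy:2, Zane:2.
The maximum is 4, attained only by Ines.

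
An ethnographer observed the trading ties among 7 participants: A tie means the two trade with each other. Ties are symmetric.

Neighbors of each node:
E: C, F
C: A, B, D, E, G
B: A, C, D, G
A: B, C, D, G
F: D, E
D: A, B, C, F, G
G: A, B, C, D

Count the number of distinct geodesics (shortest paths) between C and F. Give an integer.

The shortest distance is 2. The length-2 paths are: C–E–F; C–D–F.
That gives 2 distinct shortest paths.

2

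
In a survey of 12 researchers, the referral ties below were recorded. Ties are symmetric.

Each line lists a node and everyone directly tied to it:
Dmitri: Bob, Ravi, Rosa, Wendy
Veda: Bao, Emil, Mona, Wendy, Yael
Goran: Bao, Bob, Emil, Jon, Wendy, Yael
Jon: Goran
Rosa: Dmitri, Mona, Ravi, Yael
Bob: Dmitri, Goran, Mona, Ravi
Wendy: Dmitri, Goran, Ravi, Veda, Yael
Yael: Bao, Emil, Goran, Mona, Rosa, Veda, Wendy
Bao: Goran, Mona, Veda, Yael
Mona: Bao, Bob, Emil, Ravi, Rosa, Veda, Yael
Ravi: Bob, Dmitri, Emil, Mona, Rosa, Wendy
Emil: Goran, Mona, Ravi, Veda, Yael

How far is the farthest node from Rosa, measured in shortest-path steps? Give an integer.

Distances from Rosa: Bao:2, Bob:2, Dmitri:1, Emil:2, Goran:2, Jon:3, Mona:1, Ravi:1, Veda:2, Wendy:2, Yael:1.
The largest is 3 (to Jon), so the eccentricity of Rosa is 3.

3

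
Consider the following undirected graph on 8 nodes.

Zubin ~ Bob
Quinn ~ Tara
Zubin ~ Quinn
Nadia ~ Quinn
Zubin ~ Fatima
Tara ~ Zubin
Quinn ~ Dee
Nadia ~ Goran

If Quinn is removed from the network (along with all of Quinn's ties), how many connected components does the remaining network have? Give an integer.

Without Quinn, the remaining ties split the others into: {Goran, Nadia}; {Bob, Fatima, Tara, Zubin}; {Dee}.
That's 3 separate components.

3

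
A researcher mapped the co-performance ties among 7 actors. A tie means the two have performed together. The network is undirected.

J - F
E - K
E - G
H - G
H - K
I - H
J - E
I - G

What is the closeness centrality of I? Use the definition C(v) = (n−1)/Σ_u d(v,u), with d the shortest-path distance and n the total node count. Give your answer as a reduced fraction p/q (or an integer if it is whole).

Distances from I: E:2, F:4, G:1, H:1, J:3, K:2. Sum = 13.
n = 7, so closeness = 6/13.

6/13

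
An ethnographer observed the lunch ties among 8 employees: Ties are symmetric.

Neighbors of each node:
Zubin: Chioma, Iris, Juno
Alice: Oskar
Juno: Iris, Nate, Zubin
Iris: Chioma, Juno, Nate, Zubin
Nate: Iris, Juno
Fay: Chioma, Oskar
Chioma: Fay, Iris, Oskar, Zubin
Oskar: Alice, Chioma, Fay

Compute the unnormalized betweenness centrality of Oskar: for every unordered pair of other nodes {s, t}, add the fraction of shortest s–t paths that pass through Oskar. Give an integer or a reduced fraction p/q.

Pairs whose geodesics pass through Oskar — Iris–Alice: 1; Chioma–Alice: 1; Juno–Alice: 2/2; Nate–Alice: 1; Fay–Alice: 1; Zubin–Alice: 1.
All other pairs contribute 0.
Summing the contributions gives betweenness(Oskar) = 6.

6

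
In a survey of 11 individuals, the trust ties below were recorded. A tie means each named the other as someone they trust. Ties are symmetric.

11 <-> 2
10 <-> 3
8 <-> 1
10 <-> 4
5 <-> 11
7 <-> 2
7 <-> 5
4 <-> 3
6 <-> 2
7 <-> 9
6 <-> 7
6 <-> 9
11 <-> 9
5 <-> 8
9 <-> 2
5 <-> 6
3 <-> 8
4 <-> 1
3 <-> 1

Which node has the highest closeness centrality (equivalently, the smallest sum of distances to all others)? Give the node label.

Farness (sum of distances to all others) for each node — 1:24, 2:27, 3:23, 4:30, 5:18, 6:22, 7:22, 8:19, 9:27, 10:31, 11:23.
The smallest farness is 18, for 5, so 5 has the highest closeness.

5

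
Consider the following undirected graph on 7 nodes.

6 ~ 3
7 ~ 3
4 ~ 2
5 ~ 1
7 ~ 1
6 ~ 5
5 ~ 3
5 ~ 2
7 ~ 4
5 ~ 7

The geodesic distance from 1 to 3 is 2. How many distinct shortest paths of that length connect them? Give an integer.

The shortest distance is 2. The length-2 paths are: 1–5–3; 1–7–3.
That gives 2 distinct shortest paths.

2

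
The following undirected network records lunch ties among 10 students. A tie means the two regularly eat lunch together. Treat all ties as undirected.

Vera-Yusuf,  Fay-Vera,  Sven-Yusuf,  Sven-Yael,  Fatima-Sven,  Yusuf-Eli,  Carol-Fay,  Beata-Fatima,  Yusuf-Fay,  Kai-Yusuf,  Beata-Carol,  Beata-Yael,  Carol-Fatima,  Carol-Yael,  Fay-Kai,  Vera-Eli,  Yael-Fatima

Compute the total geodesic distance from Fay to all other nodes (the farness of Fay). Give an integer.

14

Distances from Fay: Beata:2, Carol:1, Eli:2, Fatima:2, Kai:1, Sven:2, Vera:1, Yael:2, Yusuf:1.
Sum = 2 + 1 + 2 + 2 + 1 + 2 + 1 + 2 + 1 = 14.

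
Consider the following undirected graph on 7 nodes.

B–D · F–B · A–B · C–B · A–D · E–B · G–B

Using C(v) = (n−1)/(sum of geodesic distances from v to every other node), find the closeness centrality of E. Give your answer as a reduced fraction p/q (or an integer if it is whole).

Distances from E: A:2, B:1, C:2, D:2, F:2, G:2. Sum = 11.
n = 7, so closeness = 6/11.

6/11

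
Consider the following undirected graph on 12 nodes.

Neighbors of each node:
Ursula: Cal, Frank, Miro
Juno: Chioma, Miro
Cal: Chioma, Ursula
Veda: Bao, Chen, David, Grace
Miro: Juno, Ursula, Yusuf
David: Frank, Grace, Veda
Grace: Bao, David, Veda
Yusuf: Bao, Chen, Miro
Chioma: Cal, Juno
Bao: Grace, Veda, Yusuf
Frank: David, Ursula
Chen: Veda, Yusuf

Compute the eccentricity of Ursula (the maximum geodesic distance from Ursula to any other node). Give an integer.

3

Distances from Ursula: Bao:3, Cal:1, Chen:3, Chioma:2, David:2, Frank:1, Grace:3, Juno:2, Miro:1, Veda:3, Yusuf:2.
The largest is 3 (to Grace, Veda, Chen, and Bao), so the eccentricity of Ursula is 3.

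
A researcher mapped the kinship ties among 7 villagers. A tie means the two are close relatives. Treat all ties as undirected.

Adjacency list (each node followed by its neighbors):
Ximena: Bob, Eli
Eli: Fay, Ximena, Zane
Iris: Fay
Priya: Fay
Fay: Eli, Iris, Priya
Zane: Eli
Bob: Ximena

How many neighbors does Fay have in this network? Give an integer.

3

Fay is directly tied to Eli, Iris, and Priya. That is 3 neighbors, so the degree of Fay is 3.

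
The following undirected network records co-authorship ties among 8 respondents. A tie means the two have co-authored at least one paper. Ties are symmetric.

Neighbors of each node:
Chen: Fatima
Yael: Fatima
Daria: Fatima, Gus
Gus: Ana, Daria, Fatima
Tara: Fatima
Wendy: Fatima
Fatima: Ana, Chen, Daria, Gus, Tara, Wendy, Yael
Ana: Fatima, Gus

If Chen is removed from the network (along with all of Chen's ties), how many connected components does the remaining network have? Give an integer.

1

Chen's neighbors (Fatima) remain reachable from one another through other ties, so the rest of the network stays in one piece.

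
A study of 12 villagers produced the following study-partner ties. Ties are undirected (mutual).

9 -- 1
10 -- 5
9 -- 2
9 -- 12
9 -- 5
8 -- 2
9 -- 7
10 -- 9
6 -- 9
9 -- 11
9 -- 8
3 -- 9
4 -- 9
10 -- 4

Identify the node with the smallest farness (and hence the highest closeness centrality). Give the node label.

9

Farness (sum of distances to all others) for each node — 1:21, 2:20, 3:21, 4:20, 5:20, 6:21, 7:21, 8:20, 9:11, 10:19, 11:21, 12:21.
The smallest farness is 11, for 9, so 9 has the highest closeness.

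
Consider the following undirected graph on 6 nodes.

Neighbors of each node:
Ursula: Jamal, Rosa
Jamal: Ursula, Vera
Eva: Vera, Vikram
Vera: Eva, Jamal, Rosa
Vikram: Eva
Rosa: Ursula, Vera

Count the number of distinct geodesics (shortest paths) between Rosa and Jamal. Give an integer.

The shortest distance is 2. The length-2 paths are: Rosa–Vera–Jamal; Rosa–Ursula–Jamal.
That gives 2 distinct shortest paths.

2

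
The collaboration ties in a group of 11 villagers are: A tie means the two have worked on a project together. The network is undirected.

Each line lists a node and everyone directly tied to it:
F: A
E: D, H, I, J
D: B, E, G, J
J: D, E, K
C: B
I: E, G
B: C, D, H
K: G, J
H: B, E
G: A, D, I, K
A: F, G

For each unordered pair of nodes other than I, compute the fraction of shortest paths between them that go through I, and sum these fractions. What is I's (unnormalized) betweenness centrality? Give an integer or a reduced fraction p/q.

5/2

Pairs whose geodesics pass through I — A–E: 1/2; A–H: 1/3; G–E: 1/2; G–H: 1/3; E–F: 1/2; F–H: 1/3.
All other pairs contribute 0.
Summing the contributions gives betweenness(I) = 5/2.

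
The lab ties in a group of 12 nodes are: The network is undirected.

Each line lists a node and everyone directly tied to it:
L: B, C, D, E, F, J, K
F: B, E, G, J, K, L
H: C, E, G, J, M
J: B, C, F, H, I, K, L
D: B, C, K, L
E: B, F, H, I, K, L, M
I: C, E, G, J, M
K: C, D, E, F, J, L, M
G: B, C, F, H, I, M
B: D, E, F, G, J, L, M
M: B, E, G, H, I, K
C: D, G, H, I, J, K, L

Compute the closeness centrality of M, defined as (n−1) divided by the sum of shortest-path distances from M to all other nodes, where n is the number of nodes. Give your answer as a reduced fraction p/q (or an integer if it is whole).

11/16

Distances from M: B:1, C:2, D:2, E:1, F:2, G:1, H:1, I:1, J:2, K:1, L:2. Sum = 16.
n = 12, so closeness = 11/16.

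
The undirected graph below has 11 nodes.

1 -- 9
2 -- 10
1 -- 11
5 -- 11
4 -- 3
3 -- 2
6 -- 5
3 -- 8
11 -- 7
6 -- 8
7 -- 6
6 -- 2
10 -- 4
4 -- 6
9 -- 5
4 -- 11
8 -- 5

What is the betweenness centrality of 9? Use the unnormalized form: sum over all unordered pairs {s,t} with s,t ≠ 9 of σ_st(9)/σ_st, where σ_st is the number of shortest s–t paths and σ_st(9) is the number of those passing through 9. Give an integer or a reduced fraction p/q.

17/12

Pairs whose geodesics pass through 9 — 2–1: 1/6; 1–5: 1/2; 1–6: 1/4; 1–8: 1/2.
All other pairs contribute 0.
Summing the contributions gives betweenness(9) = 17/12.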